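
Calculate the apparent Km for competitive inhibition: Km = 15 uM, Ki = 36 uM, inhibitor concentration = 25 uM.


Km_app = Km * (1 + [I]/Ki)
Km_app = 15 * (1 + 25/36)
Km_app = 25.4167 uM

25.4167 uM


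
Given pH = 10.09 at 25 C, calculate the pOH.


pOH = 14 - pH
pOH = 14 - 10.09
pOH = 3.91

3.91


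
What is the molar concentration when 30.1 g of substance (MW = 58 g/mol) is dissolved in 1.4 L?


C = (mass / MW) / volume
C = (30.1 / 58) / 1.4
C = 0.3707 M

0.3707 M


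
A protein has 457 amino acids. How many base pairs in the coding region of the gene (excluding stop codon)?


Each amino acid = 1 codon = 3 bp
bp = 457 * 3 = 1371 bp

1371 bp


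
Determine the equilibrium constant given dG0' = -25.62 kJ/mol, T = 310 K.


Keq = exp(-dG0 * 1000 / (R * T))
Keq = exp(-(-25.62) * 1000 / (8.314 * 310))
Keq = 20753.7301

20753.7301


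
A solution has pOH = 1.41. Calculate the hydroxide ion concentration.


[OH-] = 10^(-pOH)
[OH-] = 10^(-1.41)
[OH-] = 0.0389 M

0.0389 M


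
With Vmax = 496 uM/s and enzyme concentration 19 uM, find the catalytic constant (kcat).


kcat = Vmax / [E]t
kcat = 496 / 19
kcat = 26.1053 s^-1

26.1053 s^-1


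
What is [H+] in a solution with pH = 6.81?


[H+] = 10^(-pH)
[H+] = 10^(-6.81)
[H+] = 1.549e-07 M

1.549e-07 M


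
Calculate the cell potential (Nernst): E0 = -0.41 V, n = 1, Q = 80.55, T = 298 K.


E = E0 - (RT/nF) * ln(Q)
E = -0.41 - (8.314 * 298 / (1 * 96485)) * ln(80.55)
E = -0.5227 V

-0.5227 V


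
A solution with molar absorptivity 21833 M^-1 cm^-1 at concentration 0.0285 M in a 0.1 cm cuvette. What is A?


A = epsilon * c * l
A = 21833 * 0.0285 * 0.1
A = 62.2241

62.2241


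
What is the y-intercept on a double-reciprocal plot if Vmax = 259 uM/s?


y-intercept = 1/Vmax
= 1/259
= 0.0039 s/uM

0.0039 s/uM


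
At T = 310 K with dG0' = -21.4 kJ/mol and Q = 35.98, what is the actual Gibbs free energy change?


dG = dG0' + RT * ln(Q) / 1000
dG = -21.4 + 8.314 * 310 * ln(35.98) / 1000
dG = -12.1655 kJ/mol

-12.1655 kJ/mol


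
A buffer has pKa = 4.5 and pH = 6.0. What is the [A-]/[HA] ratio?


[A-]/[HA] = 10^(pH - pKa)
= 10^(6.0 - 4.5)
= 31.6228

31.6228


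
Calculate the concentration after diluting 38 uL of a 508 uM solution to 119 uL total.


C2 = C1 * V1 / V2
C2 = 508 * 38 / 119
C2 = 162.2185 uM

162.2185 uM


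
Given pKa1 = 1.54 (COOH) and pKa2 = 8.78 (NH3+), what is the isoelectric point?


pI = (pKa1 + pKa2) / 2
pI = (1.54 + 8.78) / 2
pI = 5.16

5.16


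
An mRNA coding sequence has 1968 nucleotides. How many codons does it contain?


codons = nucleotides / 3
codons = 1968 / 3 = 656

656


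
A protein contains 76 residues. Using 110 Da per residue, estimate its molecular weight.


MW = n_residues * 110 Da
MW = 76 * 110
MW = 8360 Da

8360 Da


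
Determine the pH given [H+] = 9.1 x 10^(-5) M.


pH = -log10([H+])
pH = -log10(9.1 x 10^(-5))
pH = 4.041

4.041


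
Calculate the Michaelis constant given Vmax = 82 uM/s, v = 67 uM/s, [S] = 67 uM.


Km = [S] * (Vmax - v) / v
Km = 67 * (82 - 67) / 67
Km = 15.0 uM

15.0 uM


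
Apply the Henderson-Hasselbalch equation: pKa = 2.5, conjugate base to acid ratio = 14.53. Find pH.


pH = pKa + log10([A-]/[HA])
pH = 2.5 + log10(14.53)
pH = 3.6623

3.6623


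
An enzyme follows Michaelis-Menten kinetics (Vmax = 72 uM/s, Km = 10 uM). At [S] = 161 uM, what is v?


v = Vmax * [S] / (Km + [S])
v = 72 * 161 / (10 + 161)
v = 67.7895 uM/s

67.7895 uM/s


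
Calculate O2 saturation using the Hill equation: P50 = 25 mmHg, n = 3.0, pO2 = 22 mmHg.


Y = pO2^n / (P50^n + pO2^n)
Y = 22^3.0 / (25^3.0 + 22^3.0)
Y = 40.53%

40.53%


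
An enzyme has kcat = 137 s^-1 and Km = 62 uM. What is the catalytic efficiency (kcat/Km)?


Catalytic efficiency = kcat / Km
= 137 / 62
= 2.2097 uM^-1*s^-1

2.2097 uM^-1*s^-1


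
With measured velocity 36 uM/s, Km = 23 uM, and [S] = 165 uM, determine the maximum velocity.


Vmax = v * (Km + [S]) / [S]
Vmax = 36 * (23 + 165) / 165
Vmax = 41.0182 uM/s

41.0182 uM/s


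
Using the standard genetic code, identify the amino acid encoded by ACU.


Standard genetic code lookup.
Codon ACU -> Thr

Thr


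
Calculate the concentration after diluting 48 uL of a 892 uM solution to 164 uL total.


C2 = C1 * V1 / V2
C2 = 892 * 48 / 164
C2 = 261.0732 uM

261.0732 uM


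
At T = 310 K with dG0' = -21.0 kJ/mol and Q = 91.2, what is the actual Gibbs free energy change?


dG = dG0' + RT * ln(Q) / 1000
dG = -21.0 + 8.314 * 310 * ln(91.2) / 1000
dG = -9.3683 kJ/mol

-9.3683 kJ/mol


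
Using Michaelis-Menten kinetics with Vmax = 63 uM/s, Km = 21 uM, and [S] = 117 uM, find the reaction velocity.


v = Vmax * [S] / (Km + [S])
v = 63 * 117 / (21 + 117)
v = 53.413 uM/s

53.413 uM/s


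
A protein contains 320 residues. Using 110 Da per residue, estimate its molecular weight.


MW = n_residues * 110 Da
MW = 320 * 110
MW = 35200 Da

35200 Da


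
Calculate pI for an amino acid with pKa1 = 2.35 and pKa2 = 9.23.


pI = (pKa1 + pKa2) / 2
pI = (2.35 + 9.23) / 2
pI = 5.79

5.79


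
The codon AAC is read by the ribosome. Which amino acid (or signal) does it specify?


Standard genetic code lookup.
Codon AAC -> Asn

Asn


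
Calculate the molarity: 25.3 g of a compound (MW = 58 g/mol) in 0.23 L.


C = (mass / MW) / volume
C = (25.3 / 58) / 0.23
C = 1.8966 M

1.8966 M


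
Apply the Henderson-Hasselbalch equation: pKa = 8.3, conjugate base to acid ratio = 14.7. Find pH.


pH = pKa + log10([A-]/[HA])
pH = 8.3 + log10(14.7)
pH = 9.4673

9.4673


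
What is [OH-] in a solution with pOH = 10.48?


[OH-] = 10^(-pOH)
[OH-] = 10^(-10.48)
[OH-] = 3.311e-11 M

3.311e-11 M


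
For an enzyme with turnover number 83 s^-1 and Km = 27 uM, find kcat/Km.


Catalytic efficiency = kcat / Km
= 83 / 27
= 3.0741 uM^-1*s^-1

3.0741 uM^-1*s^-1


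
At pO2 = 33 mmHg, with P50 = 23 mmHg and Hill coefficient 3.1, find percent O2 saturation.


Y = pO2^n / (P50^n + pO2^n)
Y = 33^3.1 / (23^3.1 + 33^3.1)
Y = 75.38%

75.38%


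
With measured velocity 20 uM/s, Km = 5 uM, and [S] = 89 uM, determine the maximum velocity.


Vmax = v * (Km + [S]) / [S]
Vmax = 20 * (5 + 89) / 89
Vmax = 21.1236 uM/s

21.1236 uM/s


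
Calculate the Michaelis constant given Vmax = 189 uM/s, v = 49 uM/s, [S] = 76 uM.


Km = [S] * (Vmax - v) / v
Km = 76 * (189 - 49) / 49
Km = 217.1429 uM

217.1429 uM


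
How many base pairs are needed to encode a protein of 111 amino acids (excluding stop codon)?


Each amino acid = 1 codon = 3 bp
bp = 111 * 3 = 333 bp

333 bp


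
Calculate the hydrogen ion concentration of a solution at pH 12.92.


[H+] = 10^(-pH)
[H+] = 10^(-12.92)
[H+] = 1.202e-13 M

1.202e-13 M


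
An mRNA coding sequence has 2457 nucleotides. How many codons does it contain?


codons = nucleotides / 3
codons = 2457 / 3 = 819

819


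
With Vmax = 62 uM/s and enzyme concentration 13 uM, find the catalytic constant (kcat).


kcat = Vmax / [E]t
kcat = 62 / 13
kcat = 4.7692 s^-1

4.7692 s^-1


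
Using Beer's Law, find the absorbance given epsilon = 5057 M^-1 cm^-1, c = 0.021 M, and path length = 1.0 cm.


A = epsilon * c * l
A = 5057 * 0.021 * 1.0
A = 106.197

106.197


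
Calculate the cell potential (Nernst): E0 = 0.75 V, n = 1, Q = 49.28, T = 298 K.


E = E0 - (RT/nF) * ln(Q)
E = 0.75 - (8.314 * 298 / (1 * 96485)) * ln(49.28)
E = 0.6499 V

0.6499 V


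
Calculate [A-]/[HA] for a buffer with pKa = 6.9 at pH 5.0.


[A-]/[HA] = 10^(pH - pKa)
= 10^(5.0 - 6.9)
= 0.0126

0.0126


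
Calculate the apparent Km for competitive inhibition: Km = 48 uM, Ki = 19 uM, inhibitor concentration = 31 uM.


Km_app = Km * (1 + [I]/Ki)
Km_app = 48 * (1 + 31/19)
Km_app = 126.3158 uM

126.3158 uM


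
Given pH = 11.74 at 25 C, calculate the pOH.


pOH = 14 - pH
pOH = 14 - 11.74
pOH = 2.26

2.26


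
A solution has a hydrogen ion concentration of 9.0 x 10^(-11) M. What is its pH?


pH = -log10([H+])
pH = -log10(9.0 x 10^(-11))
pH = 10.0458

10.0458


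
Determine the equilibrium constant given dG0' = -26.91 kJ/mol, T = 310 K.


Keq = exp(-dG0 * 1000 / (R * T))
Keq = exp(-(-26.91) * 1000 / (8.314 * 310))
Keq = 34234.778

34234.778


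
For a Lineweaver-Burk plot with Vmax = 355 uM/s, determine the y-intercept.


y-intercept = 1/Vmax
= 1/355
= 0.0028 s/uM

0.0028 s/uM


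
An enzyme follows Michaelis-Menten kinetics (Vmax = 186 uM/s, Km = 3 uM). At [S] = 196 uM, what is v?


v = Vmax * [S] / (Km + [S])
v = 186 * 196 / (3 + 196)
v = 183.196 uM/s

183.196 uM/s


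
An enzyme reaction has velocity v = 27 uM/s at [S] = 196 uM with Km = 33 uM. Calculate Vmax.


Vmax = v * (Km + [S]) / [S]
Vmax = 27 * (33 + 196) / 196
Vmax = 31.5459 uM/s

31.5459 uM/s


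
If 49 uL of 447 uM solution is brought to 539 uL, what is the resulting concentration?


C2 = C1 * V1 / V2
C2 = 447 * 49 / 539
C2 = 40.6364 uM

40.6364 uM


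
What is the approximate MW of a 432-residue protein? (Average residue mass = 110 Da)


MW = n_residues * 110 Da
MW = 432 * 110
MW = 47520 Da

47520 Da


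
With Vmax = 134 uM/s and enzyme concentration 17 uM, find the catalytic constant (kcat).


kcat = Vmax / [E]t
kcat = 134 / 17
kcat = 7.8824 s^-1

7.8824 s^-1


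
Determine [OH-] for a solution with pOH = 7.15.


[OH-] = 10^(-pOH)
[OH-] = 10^(-7.15)
[OH-] = 7.079e-08 M

7.079e-08 M


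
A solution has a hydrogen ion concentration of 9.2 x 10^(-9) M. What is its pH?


pH = -log10([H+])
pH = -log10(9.2 x 10^(-9))
pH = 8.0362

8.0362


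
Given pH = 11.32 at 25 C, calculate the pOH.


pOH = 14 - pH
pOH = 14 - 11.32
pOH = 2.68

2.68


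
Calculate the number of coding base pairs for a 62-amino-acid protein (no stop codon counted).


Each amino acid = 1 codon = 3 bp
bp = 62 * 3 = 186 bp

186 bp


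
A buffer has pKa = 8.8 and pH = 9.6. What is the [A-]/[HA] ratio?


[A-]/[HA] = 10^(pH - pKa)
= 10^(9.6 - 8.8)
= 6.3096

6.3096


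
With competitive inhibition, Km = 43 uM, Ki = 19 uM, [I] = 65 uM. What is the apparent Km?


Km_app = Km * (1 + [I]/Ki)
Km_app = 43 * (1 + 65/19)
Km_app = 190.1053 uM

190.1053 uM


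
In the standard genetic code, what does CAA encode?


Standard genetic code lookup.
Codon CAA -> Gln

Gln


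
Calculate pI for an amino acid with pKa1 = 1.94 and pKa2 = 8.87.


pI = (pKa1 + pKa2) / 2
pI = (1.94 + 8.87) / 2
pI = 5.405

5.405


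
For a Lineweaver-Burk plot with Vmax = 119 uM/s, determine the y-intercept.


y-intercept = 1/Vmax
= 1/119
= 0.0084 s/uM

0.0084 s/uM


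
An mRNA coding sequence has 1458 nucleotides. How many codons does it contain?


codons = nucleotides / 3
codons = 1458 / 3 = 486

486


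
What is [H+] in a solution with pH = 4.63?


[H+] = 10^(-pH)
[H+] = 10^(-4.63)
[H+] = 2.344e-05 M

2.344e-05 M


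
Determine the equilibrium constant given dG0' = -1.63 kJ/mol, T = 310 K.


Keq = exp(-dG0 * 1000 / (R * T))
Keq = exp(-(-1.63) * 1000 / (8.314 * 310))
Keq = 1.8822

1.8822


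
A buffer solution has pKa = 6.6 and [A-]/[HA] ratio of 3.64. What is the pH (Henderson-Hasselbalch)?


pH = pKa + log10([A-]/[HA])
pH = 6.6 + log10(3.64)
pH = 7.1611

7.1611


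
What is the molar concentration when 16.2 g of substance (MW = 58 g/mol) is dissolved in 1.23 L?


C = (mass / MW) / volume
C = (16.2 / 58) / 1.23
C = 0.2271 M

0.2271 M


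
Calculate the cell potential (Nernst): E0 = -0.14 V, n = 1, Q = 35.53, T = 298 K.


E = E0 - (RT/nF) * ln(Q)
E = -0.14 - (8.314 * 298 / (1 * 96485)) * ln(35.53)
E = -0.2317 V

-0.2317 V


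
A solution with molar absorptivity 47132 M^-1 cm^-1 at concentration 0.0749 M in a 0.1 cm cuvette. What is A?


A = epsilon * c * l
A = 47132 * 0.0749 * 0.1
A = 353.0187

353.0187


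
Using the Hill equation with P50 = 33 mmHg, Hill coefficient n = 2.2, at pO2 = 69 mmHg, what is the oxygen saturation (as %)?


Y = pO2^n / (P50^n + pO2^n)
Y = 69^2.2 / (33^2.2 + 69^2.2)
Y = 83.52%

83.52%


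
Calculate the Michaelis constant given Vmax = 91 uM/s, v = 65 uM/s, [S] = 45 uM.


Km = [S] * (Vmax - v) / v
Km = 45 * (91 - 65) / 65
Km = 18.0 uM

18.0 uM


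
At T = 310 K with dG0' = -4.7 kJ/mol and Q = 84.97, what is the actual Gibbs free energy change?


dG = dG0' + RT * ln(Q) / 1000
dG = -4.7 + 8.314 * 310 * ln(84.97) / 1000
dG = 6.7493 kJ/mol

6.7493 kJ/mol


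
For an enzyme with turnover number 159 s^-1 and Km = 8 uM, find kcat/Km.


Catalytic efficiency = kcat / Km
= 159 / 8
= 19.875 uM^-1*s^-1

19.875 uM^-1*s^-1


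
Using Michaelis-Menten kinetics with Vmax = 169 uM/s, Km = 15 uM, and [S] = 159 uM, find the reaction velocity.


v = Vmax * [S] / (Km + [S])
v = 169 * 159 / (15 + 159)
v = 154.431 uM/s

154.431 uM/s


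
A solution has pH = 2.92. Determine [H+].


[H+] = 10^(-pH)
[H+] = 10^(-2.92)
[H+] = 0.0012 M

0.0012 M


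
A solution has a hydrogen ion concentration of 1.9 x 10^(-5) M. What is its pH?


pH = -log10([H+])
pH = -log10(1.9 x 10^(-5))
pH = 4.7212

4.7212


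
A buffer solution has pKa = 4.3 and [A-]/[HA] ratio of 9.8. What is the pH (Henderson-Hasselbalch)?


pH = pKa + log10([A-]/[HA])
pH = 4.3 + log10(9.8)
pH = 5.2912

5.2912


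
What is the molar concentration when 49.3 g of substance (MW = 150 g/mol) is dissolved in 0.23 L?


C = (mass / MW) / volume
C = (49.3 / 150) / 0.23
C = 1.429 M

1.429 M


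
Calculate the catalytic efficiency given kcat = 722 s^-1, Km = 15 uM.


Catalytic efficiency = kcat / Km
= 722 / 15
= 48.1333 uM^-1*s^-1

48.1333 uM^-1*s^-1


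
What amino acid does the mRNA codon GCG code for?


Standard genetic code lookup.
Codon GCG -> Ala

Ala


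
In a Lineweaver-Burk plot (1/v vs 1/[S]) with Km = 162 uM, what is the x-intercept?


x-intercept = -1/Km
= -1/162
= -0.0062 1/uM

-0.0062 1/uM


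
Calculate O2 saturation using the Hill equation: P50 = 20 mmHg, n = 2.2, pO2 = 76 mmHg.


Y = pO2^n / (P50^n + pO2^n)
Y = 76^2.2 / (20^2.2 + 76^2.2)
Y = 94.96%

94.96%


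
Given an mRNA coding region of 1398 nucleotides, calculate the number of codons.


codons = nucleotides / 3
codons = 1398 / 3 = 466

466


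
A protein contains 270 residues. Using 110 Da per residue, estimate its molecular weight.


MW = n_residues * 110 Da
MW = 270 * 110
MW = 29700 Da

29700 Da


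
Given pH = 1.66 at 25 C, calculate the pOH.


pOH = 14 - pH
pOH = 14 - 1.66
pOH = 12.34

12.34


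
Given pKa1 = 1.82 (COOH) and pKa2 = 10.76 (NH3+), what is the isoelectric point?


pI = (pKa1 + pKa2) / 2
pI = (1.82 + 10.76) / 2
pI = 6.29

6.29


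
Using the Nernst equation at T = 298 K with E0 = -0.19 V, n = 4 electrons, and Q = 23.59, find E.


E = E0 - (RT/nF) * ln(Q)
E = -0.19 - (8.314 * 298 / (4 * 96485)) * ln(23.59)
E = -0.2103 V

-0.2103 V


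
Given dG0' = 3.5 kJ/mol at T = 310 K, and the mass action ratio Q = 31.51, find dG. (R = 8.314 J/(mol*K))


dG = dG0' + RT * ln(Q) / 1000
dG = 3.5 + 8.314 * 310 * ln(31.51) / 1000
dG = 12.3926 kJ/mol

12.3926 kJ/mol


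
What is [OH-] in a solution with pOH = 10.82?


[OH-] = 10^(-pOH)
[OH-] = 10^(-10.82)
[OH-] = 1.514e-11 M

1.514e-11 M


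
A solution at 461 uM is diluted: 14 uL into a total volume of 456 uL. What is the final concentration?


C2 = C1 * V1 / V2
C2 = 461 * 14 / 456
C2 = 14.1535 uM

14.1535 uM


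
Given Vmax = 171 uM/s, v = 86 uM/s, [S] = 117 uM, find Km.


Km = [S] * (Vmax - v) / v
Km = 117 * (171 - 86) / 86
Km = 115.6395 uM

115.6395 uM


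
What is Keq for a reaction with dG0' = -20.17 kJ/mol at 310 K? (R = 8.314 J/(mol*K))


Keq = exp(-dG0 * 1000 / (R * T))
Keq = exp(-(-20.17) * 1000 / (8.314 * 310))
Keq = 2504.6343

2504.6343


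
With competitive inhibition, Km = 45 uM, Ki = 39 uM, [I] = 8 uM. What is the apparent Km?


Km_app = Km * (1 + [I]/Ki)
Km_app = 45 * (1 + 8/39)
Km_app = 54.2308 uM

54.2308 uM


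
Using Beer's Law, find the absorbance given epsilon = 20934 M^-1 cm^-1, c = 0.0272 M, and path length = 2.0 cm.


A = epsilon * c * l
A = 20934 * 0.0272 * 2.0
A = 1138.8096

1138.8096


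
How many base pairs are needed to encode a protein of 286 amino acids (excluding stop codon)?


Each amino acid = 1 codon = 3 bp
bp = 286 * 3 = 858 bp

858 bp


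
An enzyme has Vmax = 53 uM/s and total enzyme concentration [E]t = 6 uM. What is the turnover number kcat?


kcat = Vmax / [E]t
kcat = 53 / 6
kcat = 8.8333 s^-1

8.8333 s^-1


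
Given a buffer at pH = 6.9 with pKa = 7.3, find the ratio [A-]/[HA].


[A-]/[HA] = 10^(pH - pKa)
= 10^(6.9 - 7.3)
= 0.3981

0.3981


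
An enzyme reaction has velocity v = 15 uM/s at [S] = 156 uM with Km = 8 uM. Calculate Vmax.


Vmax = v * (Km + [S]) / [S]
Vmax = 15 * (8 + 156) / 156
Vmax = 15.7692 uM/s

15.7692 uM/s


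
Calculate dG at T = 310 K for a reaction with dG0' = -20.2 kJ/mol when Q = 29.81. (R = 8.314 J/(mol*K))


dG = dG0' + RT * ln(Q) / 1000
dG = -20.2 + 8.314 * 310 * ln(29.81) / 1000
dG = -11.4503 kJ/mol

-11.4503 kJ/mol


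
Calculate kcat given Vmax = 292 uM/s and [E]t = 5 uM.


kcat = Vmax / [E]t
kcat = 292 / 5
kcat = 58.4 s^-1

58.4 s^-1


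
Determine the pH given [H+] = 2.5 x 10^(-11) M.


pH = -log10([H+])
pH = -log10(2.5 x 10^(-11))
pH = 10.6021

10.6021


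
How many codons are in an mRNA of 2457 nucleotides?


codons = nucleotides / 3
codons = 2457 / 3 = 819

819


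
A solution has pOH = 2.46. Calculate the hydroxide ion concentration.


[OH-] = 10^(-pOH)
[OH-] = 10^(-2.46)
[OH-] = 0.0035 M

0.0035 M


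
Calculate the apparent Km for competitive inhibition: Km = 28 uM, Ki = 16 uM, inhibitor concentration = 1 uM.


Km_app = Km * (1 + [I]/Ki)
Km_app = 28 * (1 + 1/16)
Km_app = 29.75 uM

29.75 uM


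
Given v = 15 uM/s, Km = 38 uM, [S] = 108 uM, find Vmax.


Vmax = v * (Km + [S]) / [S]
Vmax = 15 * (38 + 108) / 108
Vmax = 20.2778 uM/s

20.2778 uM/s


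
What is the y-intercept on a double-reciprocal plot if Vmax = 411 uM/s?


y-intercept = 1/Vmax
= 1/411
= 0.0024 s/uM

0.0024 s/uM


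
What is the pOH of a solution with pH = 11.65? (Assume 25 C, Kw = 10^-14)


pOH = 14 - pH
pOH = 14 - 11.65
pOH = 2.35

2.35


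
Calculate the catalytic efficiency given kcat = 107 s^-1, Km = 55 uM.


Catalytic efficiency = kcat / Km
= 107 / 55
= 1.9455 uM^-1*s^-1

1.9455 uM^-1*s^-1


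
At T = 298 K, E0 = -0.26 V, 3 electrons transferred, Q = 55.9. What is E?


E = E0 - (RT/nF) * ln(Q)
E = -0.26 - (8.314 * 298 / (3 * 96485)) * ln(55.9)
E = -0.2944 V

-0.2944 V


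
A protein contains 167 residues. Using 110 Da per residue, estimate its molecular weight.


MW = n_residues * 110 Da
MW = 167 * 110
MW = 18370 Da

18370 Da


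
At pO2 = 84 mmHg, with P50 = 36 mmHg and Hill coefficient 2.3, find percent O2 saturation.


Y = pO2^n / (P50^n + pO2^n)
Y = 84^2.3 / (36^2.3 + 84^2.3)
Y = 87.53%

87.53%


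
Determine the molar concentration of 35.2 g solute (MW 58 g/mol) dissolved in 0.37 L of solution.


C = (mass / MW) / volume
C = (35.2 / 58) / 0.37
C = 1.6403 M

1.6403 M


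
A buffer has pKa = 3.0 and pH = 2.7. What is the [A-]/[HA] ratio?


[A-]/[HA] = 10^(pH - pKa)
= 10^(2.7 - 3.0)
= 0.5012

0.5012


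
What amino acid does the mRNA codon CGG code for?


Standard genetic code lookup.
Codon CGG -> Arg

Arg


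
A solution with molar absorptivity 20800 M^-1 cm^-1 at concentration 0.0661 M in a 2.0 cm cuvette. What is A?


A = epsilon * c * l
A = 20800 * 0.0661 * 2.0
A = 2749.76

2749.76


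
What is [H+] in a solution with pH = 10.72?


[H+] = 10^(-pH)
[H+] = 10^(-10.72)
[H+] = 1.905e-11 M

1.905e-11 M


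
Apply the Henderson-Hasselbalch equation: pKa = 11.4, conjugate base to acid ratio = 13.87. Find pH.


pH = pKa + log10([A-]/[HA])
pH = 11.4 + log10(13.87)
pH = 12.5421

12.5421


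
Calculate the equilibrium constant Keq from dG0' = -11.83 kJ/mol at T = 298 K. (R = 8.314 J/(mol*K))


Keq = exp(-dG0 * 1000 / (R * T))
Keq = exp(-(-11.83) * 1000 / (8.314 * 298))
Keq = 118.4909

118.4909


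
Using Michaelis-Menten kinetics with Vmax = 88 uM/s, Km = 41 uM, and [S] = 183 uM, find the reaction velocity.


v = Vmax * [S] / (Km + [S])
v = 88 * 183 / (41 + 183)
v = 71.8929 uM/s

71.8929 uM/s


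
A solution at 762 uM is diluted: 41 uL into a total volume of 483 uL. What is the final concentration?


C2 = C1 * V1 / V2
C2 = 762 * 41 / 483
C2 = 64.6832 uM

64.6832 uM


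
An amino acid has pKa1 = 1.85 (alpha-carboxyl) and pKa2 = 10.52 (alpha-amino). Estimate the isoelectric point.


pI = (pKa1 + pKa2) / 2
pI = (1.85 + 10.52) / 2
pI = 6.185

6.185


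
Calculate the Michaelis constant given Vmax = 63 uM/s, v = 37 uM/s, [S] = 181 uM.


Km = [S] * (Vmax - v) / v
Km = 181 * (63 - 37) / 37
Km = 127.1892 uM

127.1892 uM


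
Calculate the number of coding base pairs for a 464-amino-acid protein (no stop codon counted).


Each amino acid = 1 codon = 3 bp
bp = 464 * 3 = 1392 bp

1392 bp


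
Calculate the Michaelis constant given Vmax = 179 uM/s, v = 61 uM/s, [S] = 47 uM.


Km = [S] * (Vmax - v) / v
Km = 47 * (179 - 61) / 61
Km = 90.918 uM

90.918 uM


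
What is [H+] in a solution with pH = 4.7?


[H+] = 10^(-pH)
[H+] = 10^(-4.7)
[H+] = 1.995e-05 M

1.995e-05 M


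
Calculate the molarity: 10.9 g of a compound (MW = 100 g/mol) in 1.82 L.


C = (mass / MW) / volume
C = (10.9 / 100) / 1.82
C = 0.0599 M

0.0599 M


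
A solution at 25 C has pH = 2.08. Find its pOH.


pOH = 14 - pH
pOH = 14 - 2.08
pOH = 11.92

11.92


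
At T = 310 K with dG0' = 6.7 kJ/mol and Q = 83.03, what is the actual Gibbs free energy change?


dG = dG0' + RT * ln(Q) / 1000
dG = 6.7 + 8.314 * 310 * ln(83.03) / 1000
dG = 18.0898 kJ/mol

18.0898 kJ/mol


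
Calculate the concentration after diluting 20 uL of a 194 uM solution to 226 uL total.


C2 = C1 * V1 / V2
C2 = 194 * 20 / 226
C2 = 17.1681 uM

17.1681 uM


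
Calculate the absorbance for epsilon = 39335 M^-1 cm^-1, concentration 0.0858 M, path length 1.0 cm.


A = epsilon * c * l
A = 39335 * 0.0858 * 1.0
A = 3374.943

3374.943


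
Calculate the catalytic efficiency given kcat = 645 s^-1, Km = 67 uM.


Catalytic efficiency = kcat / Km
= 645 / 67
= 9.6269 uM^-1*s^-1

9.6269 uM^-1*s^-1


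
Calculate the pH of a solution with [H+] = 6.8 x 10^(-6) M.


pH = -log10([H+])
pH = -log10(6.8 x 10^(-6))
pH = 5.1675

5.1675


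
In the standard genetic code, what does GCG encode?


Standard genetic code lookup.
Codon GCG -> Ala

Ala


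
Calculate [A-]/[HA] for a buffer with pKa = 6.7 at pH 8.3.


[A-]/[HA] = 10^(pH - pKa)
= 10^(8.3 - 6.7)
= 39.8107

39.8107


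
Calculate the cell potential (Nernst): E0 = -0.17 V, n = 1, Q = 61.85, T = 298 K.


E = E0 - (RT/nF) * ln(Q)
E = -0.17 - (8.314 * 298 / (1 * 96485)) * ln(61.85)
E = -0.2759 V

-0.2759 V


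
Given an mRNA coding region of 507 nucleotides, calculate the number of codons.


codons = nucleotides / 3
codons = 507 / 3 = 169

169


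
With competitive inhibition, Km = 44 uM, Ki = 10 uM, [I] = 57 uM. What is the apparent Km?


Km_app = Km * (1 + [I]/Ki)
Km_app = 44 * (1 + 57/10)
Km_app = 294.8 uM

294.8 uM


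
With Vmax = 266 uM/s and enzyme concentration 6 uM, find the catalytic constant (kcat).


kcat = Vmax / [E]t
kcat = 266 / 6
kcat = 44.3333 s^-1

44.3333 s^-1


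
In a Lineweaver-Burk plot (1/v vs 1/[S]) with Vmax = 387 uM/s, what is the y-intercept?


y-intercept = 1/Vmax
= 1/387
= 0.0026 s/uM

0.0026 s/uM


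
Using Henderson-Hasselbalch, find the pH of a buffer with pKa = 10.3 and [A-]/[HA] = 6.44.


pH = pKa + log10([A-]/[HA])
pH = 10.3 + log10(6.44)
pH = 11.1089

11.1089


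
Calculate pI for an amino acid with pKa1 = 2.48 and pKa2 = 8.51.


pI = (pKa1 + pKa2) / 2
pI = (2.48 + 8.51) / 2
pI = 5.495

5.495


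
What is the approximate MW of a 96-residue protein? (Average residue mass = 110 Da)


MW = n_residues * 110 Da
MW = 96 * 110
MW = 10560 Da

10560 Da


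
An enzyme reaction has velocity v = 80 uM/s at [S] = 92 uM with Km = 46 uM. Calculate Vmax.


Vmax = v * (Km + [S]) / [S]
Vmax = 80 * (46 + 92) / 92
Vmax = 120.0 uM/s

120.0 uM/s


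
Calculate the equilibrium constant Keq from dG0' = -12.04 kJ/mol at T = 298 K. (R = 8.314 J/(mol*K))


Keq = exp(-dG0 * 1000 / (R * T))
Keq = exp(-(-12.04) * 1000 / (8.314 * 298))
Keq = 128.9721

128.9721


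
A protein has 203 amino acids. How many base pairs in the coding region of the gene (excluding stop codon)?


Each amino acid = 1 codon = 3 bp
bp = 203 * 3 = 609 bp

609 bp


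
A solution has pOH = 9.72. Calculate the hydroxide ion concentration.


[OH-] = 10^(-pOH)
[OH-] = 10^(-9.72)
[OH-] = 1.905e-10 M

1.905e-10 M


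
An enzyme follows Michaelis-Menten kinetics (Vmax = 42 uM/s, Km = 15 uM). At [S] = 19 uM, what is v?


v = Vmax * [S] / (Km + [S])
v = 42 * 19 / (15 + 19)
v = 23.4706 uM/s

23.4706 uM/s


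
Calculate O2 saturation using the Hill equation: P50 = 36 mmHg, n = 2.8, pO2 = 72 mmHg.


Y = pO2^n / (P50^n + pO2^n)
Y = 72^2.8 / (36^2.8 + 72^2.8)
Y = 87.44%

87.44%


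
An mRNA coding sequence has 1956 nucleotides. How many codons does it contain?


codons = nucleotides / 3
codons = 1956 / 3 = 652

652


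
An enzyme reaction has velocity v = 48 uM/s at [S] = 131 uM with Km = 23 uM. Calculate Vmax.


Vmax = v * (Km + [S]) / [S]
Vmax = 48 * (23 + 131) / 131
Vmax = 56.4275 uM/s

56.4275 uM/s


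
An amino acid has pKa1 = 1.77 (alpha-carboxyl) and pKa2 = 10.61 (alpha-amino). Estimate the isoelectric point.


pI = (pKa1 + pKa2) / 2
pI = (1.77 + 10.61) / 2
pI = 6.19

6.19


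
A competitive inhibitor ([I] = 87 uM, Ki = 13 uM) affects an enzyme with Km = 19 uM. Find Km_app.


Km_app = Km * (1 + [I]/Ki)
Km_app = 19 * (1 + 87/13)
Km_app = 146.1538 uM

146.1538 uM


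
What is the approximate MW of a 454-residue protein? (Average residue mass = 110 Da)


MW = n_residues * 110 Da
MW = 454 * 110
MW = 49940 Da

49940 Da


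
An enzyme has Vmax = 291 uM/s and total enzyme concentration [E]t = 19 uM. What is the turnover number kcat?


kcat = Vmax / [E]t
kcat = 291 / 19
kcat = 15.3158 s^-1

15.3158 s^-1


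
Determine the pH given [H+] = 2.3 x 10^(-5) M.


pH = -log10([H+])
pH = -log10(2.3 x 10^(-5))
pH = 4.6383

4.6383


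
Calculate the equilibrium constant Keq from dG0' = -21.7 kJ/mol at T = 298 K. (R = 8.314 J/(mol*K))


Keq = exp(-dG0 * 1000 / (R * T))
Keq = exp(-(-21.7) * 1000 / (8.314 * 298))
Keq = 6365.0345

6365.0345


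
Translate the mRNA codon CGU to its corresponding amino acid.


Standard genetic code lookup.
Codon CGU -> Arg

Arg


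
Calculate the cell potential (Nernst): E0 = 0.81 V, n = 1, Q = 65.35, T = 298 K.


E = E0 - (RT/nF) * ln(Q)
E = 0.81 - (8.314 * 298 / (1 * 96485)) * ln(65.35)
E = 0.7027 V

0.7027 V


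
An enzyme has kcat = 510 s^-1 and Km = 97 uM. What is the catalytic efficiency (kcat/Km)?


Catalytic efficiency = kcat / Km
= 510 / 97
= 5.2577 uM^-1*s^-1

5.2577 uM^-1*s^-1


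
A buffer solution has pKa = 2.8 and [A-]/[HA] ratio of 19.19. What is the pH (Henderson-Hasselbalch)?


pH = pKa + log10([A-]/[HA])
pH = 2.8 + log10(19.19)
pH = 4.0831

4.0831


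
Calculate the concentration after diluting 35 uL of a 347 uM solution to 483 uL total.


C2 = C1 * V1 / V2
C2 = 347 * 35 / 483
C2 = 25.1449 uM

25.1449 uM


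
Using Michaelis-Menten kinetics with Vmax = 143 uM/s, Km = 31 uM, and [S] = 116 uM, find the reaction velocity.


v = Vmax * [S] / (Km + [S])
v = 143 * 116 / (31 + 116)
v = 112.8435 uM/s

112.8435 uM/s


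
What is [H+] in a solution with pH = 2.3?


[H+] = 10^(-pH)
[H+] = 10^(-2.3)
[H+] = 0.005 M

0.005 M


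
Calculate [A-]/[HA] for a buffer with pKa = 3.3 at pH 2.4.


[A-]/[HA] = 10^(pH - pKa)
= 10^(2.4 - 3.3)
= 0.1259

0.1259


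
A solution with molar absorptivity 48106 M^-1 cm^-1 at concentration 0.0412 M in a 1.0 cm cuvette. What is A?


A = epsilon * c * l
A = 48106 * 0.0412 * 1.0
A = 1981.9672

1981.9672


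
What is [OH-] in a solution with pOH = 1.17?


[OH-] = 10^(-pOH)
[OH-] = 10^(-1.17)
[OH-] = 0.0676 M

0.0676 M


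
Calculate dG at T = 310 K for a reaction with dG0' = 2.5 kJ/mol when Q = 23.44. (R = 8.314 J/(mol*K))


dG = dG0' + RT * ln(Q) / 1000
dG = 2.5 + 8.314 * 310 * ln(23.44) / 1000
dG = 10.6301 kJ/mol

10.6301 kJ/mol


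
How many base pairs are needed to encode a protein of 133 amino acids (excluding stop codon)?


Each amino acid = 1 codon = 3 bp
bp = 133 * 3 = 399 bp

399 bp


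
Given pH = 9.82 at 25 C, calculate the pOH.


pOH = 14 - pH
pOH = 14 - 9.82
pOH = 4.18

4.18


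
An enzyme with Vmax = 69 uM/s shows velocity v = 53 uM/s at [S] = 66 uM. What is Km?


Km = [S] * (Vmax - v) / v
Km = 66 * (69 - 53) / 53
Km = 19.9245 uM

19.9245 uM


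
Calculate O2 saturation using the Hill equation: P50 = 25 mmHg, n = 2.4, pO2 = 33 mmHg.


Y = pO2^n / (P50^n + pO2^n)
Y = 33^2.4 / (25^2.4 + 33^2.4)
Y = 66.07%

66.07%


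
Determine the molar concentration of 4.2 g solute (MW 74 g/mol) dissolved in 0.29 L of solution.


C = (mass / MW) / volume
C = (4.2 / 74) / 0.29
C = 0.1957 M

0.1957 M


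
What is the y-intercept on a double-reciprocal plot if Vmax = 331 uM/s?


y-intercept = 1/Vmax
= 1/331
= 0.003 s/uM

0.003 s/uM


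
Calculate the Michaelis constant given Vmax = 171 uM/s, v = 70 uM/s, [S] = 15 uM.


Km = [S] * (Vmax - v) / v
Km = 15 * (171 - 70) / 70
Km = 21.6429 uM

21.6429 uM


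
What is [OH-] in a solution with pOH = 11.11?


[OH-] = 10^(-pOH)
[OH-] = 10^(-11.11)
[OH-] = 7.762e-12 M

7.762e-12 M


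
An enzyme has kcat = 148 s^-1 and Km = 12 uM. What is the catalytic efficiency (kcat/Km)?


Catalytic efficiency = kcat / Km
= 148 / 12
= 12.3333 uM^-1*s^-1

12.3333 uM^-1*s^-1


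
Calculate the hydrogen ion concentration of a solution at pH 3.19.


[H+] = 10^(-pH)
[H+] = 10^(-3.19)
[H+] = 6.457e-04 M

6.457e-04 M


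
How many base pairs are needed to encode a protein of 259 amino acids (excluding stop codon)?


Each amino acid = 1 codon = 3 bp
bp = 259 * 3 = 777 bp

777 bp


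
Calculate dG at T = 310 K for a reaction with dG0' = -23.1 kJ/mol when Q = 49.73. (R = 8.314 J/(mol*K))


dG = dG0' + RT * ln(Q) / 1000
dG = -23.1 + 8.314 * 310 * ln(49.73) / 1000
dG = -13.0313 kJ/mol

-13.0313 kJ/mol


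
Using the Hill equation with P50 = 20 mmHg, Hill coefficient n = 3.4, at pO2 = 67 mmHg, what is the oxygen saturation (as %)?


Y = pO2^n / (P50^n + pO2^n)
Y = 67^3.4 / (20^3.4 + 67^3.4)
Y = 98.39%

98.39%


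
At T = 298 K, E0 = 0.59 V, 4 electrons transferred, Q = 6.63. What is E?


E = E0 - (RT/nF) * ln(Q)
E = 0.59 - (8.314 * 298 / (4 * 96485)) * ln(6.63)
E = 0.5779 V

0.5779 V


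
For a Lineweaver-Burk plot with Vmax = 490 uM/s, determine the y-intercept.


y-intercept = 1/Vmax
= 1/490
= 0.002 s/uM

0.002 s/uM


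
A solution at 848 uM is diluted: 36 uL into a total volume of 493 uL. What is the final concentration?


C2 = C1 * V1 / V2
C2 = 848 * 36 / 493
C2 = 61.9229 uM

61.9229 uM


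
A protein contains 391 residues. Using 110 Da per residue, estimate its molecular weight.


MW = n_residues * 110 Da
MW = 391 * 110
MW = 43010 Da

43010 Da


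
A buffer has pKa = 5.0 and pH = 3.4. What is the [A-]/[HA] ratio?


[A-]/[HA] = 10^(pH - pKa)
= 10^(3.4 - 5.0)
= 0.0251

0.0251


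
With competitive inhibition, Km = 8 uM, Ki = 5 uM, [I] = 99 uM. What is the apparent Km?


Km_app = Km * (1 + [I]/Ki)
Km_app = 8 * (1 + 99/5)
Km_app = 166.4 uM

166.4 uM


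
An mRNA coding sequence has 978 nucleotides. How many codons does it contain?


codons = nucleotides / 3
codons = 978 / 3 = 326

326


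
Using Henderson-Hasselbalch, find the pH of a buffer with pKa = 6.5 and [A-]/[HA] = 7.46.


pH = pKa + log10([A-]/[HA])
pH = 6.5 + log10(7.46)
pH = 7.3727

7.3727


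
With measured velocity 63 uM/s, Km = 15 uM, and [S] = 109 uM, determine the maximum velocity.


Vmax = v * (Km + [S]) / [S]
Vmax = 63 * (15 + 109) / 109
Vmax = 71.6697 uM/s

71.6697 uM/s


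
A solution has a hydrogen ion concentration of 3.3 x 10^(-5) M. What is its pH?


pH = -log10([H+])
pH = -log10(3.3 x 10^(-5))
pH = 4.4815

4.4815


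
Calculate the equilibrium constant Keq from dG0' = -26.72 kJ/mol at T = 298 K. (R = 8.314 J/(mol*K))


Keq = exp(-dG0 * 1000 / (R * T))
Keq = exp(-(-26.72) * 1000 / (8.314 * 298))
Keq = 48279.01

48279.01


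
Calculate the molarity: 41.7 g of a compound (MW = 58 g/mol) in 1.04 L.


C = (mass / MW) / volume
C = (41.7 / 58) / 1.04
C = 0.6913 M

0.6913 M


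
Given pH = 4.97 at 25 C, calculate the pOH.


pOH = 14 - pH
pOH = 14 - 4.97
pOH = 9.03

9.03


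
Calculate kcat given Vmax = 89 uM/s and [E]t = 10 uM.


kcat = Vmax / [E]t
kcat = 89 / 10
kcat = 8.9 s^-1

8.9 s^-1


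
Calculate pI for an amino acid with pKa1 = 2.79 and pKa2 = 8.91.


pI = (pKa1 + pKa2) / 2
pI = (2.79 + 8.91) / 2
pI = 5.85

5.85


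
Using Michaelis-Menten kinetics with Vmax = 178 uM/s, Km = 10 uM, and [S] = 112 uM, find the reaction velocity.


v = Vmax * [S] / (Km + [S])
v = 178 * 112 / (10 + 112)
v = 163.4098 uM/s

163.4098 uM/s


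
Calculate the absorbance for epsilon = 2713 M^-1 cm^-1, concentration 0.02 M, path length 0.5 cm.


A = epsilon * c * l
A = 2713 * 0.02 * 0.5
A = 27.13

27.13


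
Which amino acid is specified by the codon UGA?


Standard genetic code lookup.
Codon UGA -> Stop

Stop


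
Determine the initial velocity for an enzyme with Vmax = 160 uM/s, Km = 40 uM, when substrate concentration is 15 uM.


v = Vmax * [S] / (Km + [S])
v = 160 * 15 / (40 + 15)
v = 43.6364 uM/s

43.6364 uM/s


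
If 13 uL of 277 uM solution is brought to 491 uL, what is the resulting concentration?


C2 = C1 * V1 / V2
C2 = 277 * 13 / 491
C2 = 7.334 uM

7.334 uM


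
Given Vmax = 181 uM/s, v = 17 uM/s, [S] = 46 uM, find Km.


Km = [S] * (Vmax - v) / v
Km = 46 * (181 - 17) / 17
Km = 443.7647 uM

443.7647 uM


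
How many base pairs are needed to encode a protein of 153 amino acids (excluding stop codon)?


Each amino acid = 1 codon = 3 bp
bp = 153 * 3 = 459 bp

459 bp


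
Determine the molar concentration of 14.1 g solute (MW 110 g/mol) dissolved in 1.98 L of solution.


C = (mass / MW) / volume
C = (14.1 / 110) / 1.98
C = 0.0647 M

0.0647 M


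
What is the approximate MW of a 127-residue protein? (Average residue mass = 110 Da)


MW = n_residues * 110 Da
MW = 127 * 110
MW = 13970 Da

13970 Da


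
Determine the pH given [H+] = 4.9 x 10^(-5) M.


pH = -log10([H+])
pH = -log10(4.9 x 10^(-5))
pH = 4.3098

4.3098


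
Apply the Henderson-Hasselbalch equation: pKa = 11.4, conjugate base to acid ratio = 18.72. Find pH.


pH = pKa + log10([A-]/[HA])
pH = 11.4 + log10(18.72)
pH = 12.6723

12.6723


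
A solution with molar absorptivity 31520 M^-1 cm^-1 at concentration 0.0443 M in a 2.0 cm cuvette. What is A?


A = epsilon * c * l
A = 31520 * 0.0443 * 2.0
A = 2792.672

2792.672


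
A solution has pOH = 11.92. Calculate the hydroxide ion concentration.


[OH-] = 10^(-pOH)
[OH-] = 10^(-11.92)
[OH-] = 1.202e-12 M

1.202e-12 M


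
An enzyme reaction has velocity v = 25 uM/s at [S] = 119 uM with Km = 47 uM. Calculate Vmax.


Vmax = v * (Km + [S]) / [S]
Vmax = 25 * (47 + 119) / 119
Vmax = 34.8739 uM/s

34.8739 uM/s


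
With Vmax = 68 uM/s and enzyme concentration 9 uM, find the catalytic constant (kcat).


kcat = Vmax / [E]t
kcat = 68 / 9
kcat = 7.5556 s^-1

7.5556 s^-1


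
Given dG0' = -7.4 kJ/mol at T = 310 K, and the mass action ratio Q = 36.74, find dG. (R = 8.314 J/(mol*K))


dG = dG0' + RT * ln(Q) / 1000
dG = -7.4 + 8.314 * 310 * ln(36.74) / 1000
dG = 1.8884 kJ/mol

1.8884 kJ/mol


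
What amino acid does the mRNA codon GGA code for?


Standard genetic code lookup.
Codon GGA -> Gly

Gly


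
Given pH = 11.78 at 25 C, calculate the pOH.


pOH = 14 - pH
pOH = 14 - 11.78
pOH = 2.22

2.22


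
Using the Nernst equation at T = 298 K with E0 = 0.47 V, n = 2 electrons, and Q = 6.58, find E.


E = E0 - (RT/nF) * ln(Q)
E = 0.47 - (8.314 * 298 / (2 * 96485)) * ln(6.58)
E = 0.4458 V

0.4458 V


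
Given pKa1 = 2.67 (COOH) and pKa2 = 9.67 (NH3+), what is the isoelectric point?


pI = (pKa1 + pKa2) / 2
pI = (2.67 + 9.67) / 2
pI = 6.17

6.17


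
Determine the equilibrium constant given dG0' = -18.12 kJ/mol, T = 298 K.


Keq = exp(-dG0 * 1000 / (R * T))
Keq = exp(-(-18.12) * 1000 / (8.314 * 298))
Keq = 1500.5873

1500.5873


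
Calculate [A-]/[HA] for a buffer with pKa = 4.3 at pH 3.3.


[A-]/[HA] = 10^(pH - pKa)
= 10^(3.3 - 4.3)
= 0.1

0.1


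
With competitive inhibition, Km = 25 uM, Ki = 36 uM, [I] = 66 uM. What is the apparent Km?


Km_app = Km * (1 + [I]/Ki)
Km_app = 25 * (1 + 66/36)
Km_app = 70.8333 uM

70.8333 uM


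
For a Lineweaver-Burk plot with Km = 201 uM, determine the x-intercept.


x-intercept = -1/Km
= -1/201
= -0.005 1/uM

-0.005 1/uM


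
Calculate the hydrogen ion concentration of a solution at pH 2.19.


[H+] = 10^(-pH)
[H+] = 10^(-2.19)
[H+] = 0.0065 M

0.0065 M


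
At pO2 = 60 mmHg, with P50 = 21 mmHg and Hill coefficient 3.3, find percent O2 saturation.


Y = pO2^n / (P50^n + pO2^n)
Y = 60^3.3 / (21^3.3 + 60^3.3)
Y = 96.97%

96.97%


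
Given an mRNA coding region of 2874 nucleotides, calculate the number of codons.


codons = nucleotides / 3
codons = 2874 / 3 = 958

958


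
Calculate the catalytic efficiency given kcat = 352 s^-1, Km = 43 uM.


Catalytic efficiency = kcat / Km
= 352 / 43
= 8.186 uM^-1*s^-1

8.186 uM^-1*s^-1


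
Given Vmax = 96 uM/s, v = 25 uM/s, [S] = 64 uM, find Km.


Km = [S] * (Vmax - v) / v
Km = 64 * (96 - 25) / 25
Km = 181.76 uM

181.76 uM


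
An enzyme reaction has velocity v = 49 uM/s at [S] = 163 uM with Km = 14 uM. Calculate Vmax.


Vmax = v * (Km + [S]) / [S]
Vmax = 49 * (14 + 163) / 163
Vmax = 53.2086 uM/s

53.2086 uM/s


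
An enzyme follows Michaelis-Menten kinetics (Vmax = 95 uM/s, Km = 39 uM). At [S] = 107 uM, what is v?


v = Vmax * [S] / (Km + [S])
v = 95 * 107 / (39 + 107)
v = 69.6233 uM/s

69.6233 uM/s


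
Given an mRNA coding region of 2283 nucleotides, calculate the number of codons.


codons = nucleotides / 3
codons = 2283 / 3 = 761

761


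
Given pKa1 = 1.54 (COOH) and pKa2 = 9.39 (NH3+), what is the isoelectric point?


pI = (pKa1 + pKa2) / 2
pI = (1.54 + 9.39) / 2
pI = 5.465

5.465


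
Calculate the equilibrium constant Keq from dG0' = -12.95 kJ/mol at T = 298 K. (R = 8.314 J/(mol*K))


Keq = exp(-dG0 * 1000 / (R * T))
Keq = exp(-(-12.95) * 1000 / (8.314 * 298))
Keq = 186.2131

186.2131


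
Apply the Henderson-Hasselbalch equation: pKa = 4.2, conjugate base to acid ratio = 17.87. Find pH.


pH = pKa + log10([A-]/[HA])
pH = 4.2 + log10(17.87)
pH = 5.4521

5.4521


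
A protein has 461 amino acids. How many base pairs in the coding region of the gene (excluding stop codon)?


Each amino acid = 1 codon = 3 bp
bp = 461 * 3 = 1383 bp

1383 bp


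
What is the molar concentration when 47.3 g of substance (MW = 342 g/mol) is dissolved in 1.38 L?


C = (mass / MW) / volume
C = (47.3 / 342) / 1.38
C = 0.1002 M

0.1002 M


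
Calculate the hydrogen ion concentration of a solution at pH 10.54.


[H+] = 10^(-pH)
[H+] = 10^(-10.54)
[H+] = 2.884e-11 M

2.884e-11 M
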